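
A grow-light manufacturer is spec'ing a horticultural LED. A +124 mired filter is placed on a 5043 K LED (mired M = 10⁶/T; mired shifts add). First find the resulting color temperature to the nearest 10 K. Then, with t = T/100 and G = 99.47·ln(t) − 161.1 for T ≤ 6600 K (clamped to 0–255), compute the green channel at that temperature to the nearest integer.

180

M_in = 10⁶/5043 = 198.29; M_out = 198.29 + (+124) = 322.29.
T_out = 10⁶/322.29 = 3102.8 K → 3100 K; t = 31.
G = 99.47·ln 31 − 161.1 = 99.47·3.4340 − 161.1 = 180.479.
Rounded: 180.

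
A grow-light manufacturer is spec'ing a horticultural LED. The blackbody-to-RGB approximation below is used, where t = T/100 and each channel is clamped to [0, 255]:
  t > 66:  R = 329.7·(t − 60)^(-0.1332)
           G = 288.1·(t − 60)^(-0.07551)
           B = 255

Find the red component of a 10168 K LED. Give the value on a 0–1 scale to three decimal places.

0.787

t = 10168/100 = 101.68; the t > 66 branch applies.
R = 329.7·(101.68 − 60)^(-0.1332) = 329.7·41.68^(-0.1332) = 329.7·0.60845 = 200.606.
On a 0–1 scale: 200.606/255 = 0.7867 → 0.787.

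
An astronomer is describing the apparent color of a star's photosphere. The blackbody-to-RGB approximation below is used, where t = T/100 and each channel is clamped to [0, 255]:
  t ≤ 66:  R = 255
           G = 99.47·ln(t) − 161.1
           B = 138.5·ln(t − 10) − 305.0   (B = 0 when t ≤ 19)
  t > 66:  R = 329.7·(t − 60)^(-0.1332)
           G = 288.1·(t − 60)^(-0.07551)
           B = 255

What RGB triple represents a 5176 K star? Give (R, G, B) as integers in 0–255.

(255, 231, 212)

t = 5176/100 = 51.76; the t ≤ 66 branch applies.
R = 255 by definition for t ≤ 66.
G = 99.47·ln 51.76 − 161.1 = 99.47·3.9466 − 161.1 = 231.470.
B = 138.5·ln(51.76 − 10) − 305.0 = 138.5·ln 41.76 − 305.0 = 138.5·3.7319 − 305.0 = 211.874.
Rounded: (255, 231, 212).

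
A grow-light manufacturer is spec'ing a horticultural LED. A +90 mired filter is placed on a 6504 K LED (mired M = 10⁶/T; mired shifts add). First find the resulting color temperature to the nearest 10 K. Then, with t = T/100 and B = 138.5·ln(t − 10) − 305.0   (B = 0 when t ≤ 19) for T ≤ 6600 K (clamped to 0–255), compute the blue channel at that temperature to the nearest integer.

M_in = 10⁶/6504 = 153.75; M_out = 153.75 + (+90) = 243.75.
T_out = 10⁶/243.75 = 4102.5 K → 4100 K; t = 41.
B = 138.5·ln(41 − 10) − 305.0 = 138.5·ln 31 − 305.0 = 138.5·3.4340 − 305.0 = 170.607.
Rounded: 171.

171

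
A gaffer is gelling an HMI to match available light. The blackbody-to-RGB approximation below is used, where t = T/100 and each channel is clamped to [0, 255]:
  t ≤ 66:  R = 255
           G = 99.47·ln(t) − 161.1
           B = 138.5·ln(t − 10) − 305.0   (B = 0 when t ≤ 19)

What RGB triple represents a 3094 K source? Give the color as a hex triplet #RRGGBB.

t = 3094/100 = 30.94; the t ≤ 66 branch applies.
R = 255 by definition for t ≤ 66.
G = 99.47·ln 30.94 − 161.1 = 99.47·3.4320 − 161.1 = 180.286.
B = 138.5·ln(30.94 − 10) − 305.0 = 138.5·ln 20.94 − 305.0 = 138.5·3.0417 − 305.0 = 116.270.
Rounded: (255, 180, 116).
In hex: #FFB474.

#FFB474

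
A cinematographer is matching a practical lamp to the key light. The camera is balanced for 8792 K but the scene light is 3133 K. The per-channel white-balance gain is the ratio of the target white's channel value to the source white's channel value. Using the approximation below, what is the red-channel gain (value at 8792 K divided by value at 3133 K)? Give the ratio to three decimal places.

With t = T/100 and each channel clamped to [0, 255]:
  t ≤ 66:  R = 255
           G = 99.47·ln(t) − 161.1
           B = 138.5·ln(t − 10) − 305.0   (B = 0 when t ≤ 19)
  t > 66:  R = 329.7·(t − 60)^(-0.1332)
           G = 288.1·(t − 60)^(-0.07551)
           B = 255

0.830

At 3133 K (t = 31.33):
  R = 255 by definition for t ≤ 66.
At 8792 K (t = 87.92):
  R = 329.7·(87.92 − 60)^(-0.1332) = 329.7·27.92^(-0.1332) = 329.7·0.64181 = 211.604.
Gain = 211.604 / 255.000 = 0.8298 → 0.830.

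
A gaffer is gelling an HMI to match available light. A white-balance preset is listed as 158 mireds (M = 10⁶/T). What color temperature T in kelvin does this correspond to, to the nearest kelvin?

6329 K

T = 10⁶ / 158 = 6329.11 K → 6329 K.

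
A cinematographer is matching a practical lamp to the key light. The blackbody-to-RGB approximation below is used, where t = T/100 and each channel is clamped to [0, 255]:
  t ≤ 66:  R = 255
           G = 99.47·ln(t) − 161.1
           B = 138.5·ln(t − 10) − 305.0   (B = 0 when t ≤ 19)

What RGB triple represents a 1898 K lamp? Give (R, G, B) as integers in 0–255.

t = 1898/100 = 18.98; the t ≤ 66 branch applies.
R = 255 by definition for t ≤ 66.
G = 99.47·ln 18.98 − 161.1 = 99.47·2.9434 − 161.1 = 131.679.
t = 18.98 ≤ 19, so B = 0.
Rounded: (255, 132, 0).

(255, 132, 0)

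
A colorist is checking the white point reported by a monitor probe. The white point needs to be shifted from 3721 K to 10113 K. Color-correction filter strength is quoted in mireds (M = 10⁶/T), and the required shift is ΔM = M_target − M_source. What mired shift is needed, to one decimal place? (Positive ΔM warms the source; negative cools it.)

M_source = 10⁶/3721 = 268.745; M_target = 10⁶/10113 = 98.883.
ΔM = 98.883 − 268.745 = -169.862 → -169.9 mireds, a cooling shift.

-169.9 mireds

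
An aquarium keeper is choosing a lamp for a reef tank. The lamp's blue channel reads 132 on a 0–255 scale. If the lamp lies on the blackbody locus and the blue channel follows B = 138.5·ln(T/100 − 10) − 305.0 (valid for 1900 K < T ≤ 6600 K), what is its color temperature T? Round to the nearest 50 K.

ln(t − 10) = (132 + 305.0) / 138.5 = 3.1552.
t − 10 = e^3.1552 = 23.459, so t = 33.459.
T = 100·t = 3346 K → 3350 K to the nearest 50 K.

3350 K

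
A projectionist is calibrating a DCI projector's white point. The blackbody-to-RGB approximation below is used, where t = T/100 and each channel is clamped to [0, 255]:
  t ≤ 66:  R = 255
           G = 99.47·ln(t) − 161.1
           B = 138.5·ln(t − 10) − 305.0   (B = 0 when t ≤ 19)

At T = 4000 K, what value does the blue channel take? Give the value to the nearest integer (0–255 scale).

166

t = 4000/100 = 40; the t ≤ 66 branch applies.
B = 138.5·ln(40 − 10) − 305.0 = 138.5·ln 30 − 305.0 = 138.5·3.4012 − 305.0 = 166.066.
Rounded: 166.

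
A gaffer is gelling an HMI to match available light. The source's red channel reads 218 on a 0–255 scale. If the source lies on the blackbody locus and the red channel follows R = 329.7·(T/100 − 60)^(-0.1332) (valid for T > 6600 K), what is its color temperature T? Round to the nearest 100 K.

(t − 60)^(-0.1332) = 218/329.7 = 0.66121.
t − 60 = 0.66121^(1/-0.1332) = 0.66121^(-7.508) = 22.326, so t = 82.326.
T = 100·t = 8233 K → 8200 K to the nearest 100 K.

8200 K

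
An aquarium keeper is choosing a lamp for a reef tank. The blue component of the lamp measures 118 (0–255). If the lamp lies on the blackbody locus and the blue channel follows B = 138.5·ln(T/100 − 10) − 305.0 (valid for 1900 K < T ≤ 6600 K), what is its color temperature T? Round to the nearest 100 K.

ln(t − 10) = (118 + 305.0) / 138.5 = 3.0542.
t − 10 = e^3.0542 = 21.203, so t = 31.203.
T = 100·t = 3120 K → 3100 K to the nearest 100 K.

3100 K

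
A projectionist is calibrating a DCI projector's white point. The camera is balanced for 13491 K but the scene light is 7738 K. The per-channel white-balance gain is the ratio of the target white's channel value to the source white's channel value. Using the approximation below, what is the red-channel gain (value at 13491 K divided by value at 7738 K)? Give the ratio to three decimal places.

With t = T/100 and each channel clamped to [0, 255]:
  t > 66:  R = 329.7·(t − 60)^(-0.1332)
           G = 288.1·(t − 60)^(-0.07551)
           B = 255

0.823

At 7738 K (t = 77.38):
  R = 329.7·(77.38 − 60)^(-0.1332) = 329.7·17.38^(-0.1332) = 329.7·0.68364 = 225.395.
At 13491 K (t = 134.91):
  R = 329.7·(134.91 − 60)^(-0.1332) = 329.7·74.91^(-0.1332) = 329.7·0.56274 = 185.537.
Gain = 185.537 / 225.395 = 0.8232 → 0.823.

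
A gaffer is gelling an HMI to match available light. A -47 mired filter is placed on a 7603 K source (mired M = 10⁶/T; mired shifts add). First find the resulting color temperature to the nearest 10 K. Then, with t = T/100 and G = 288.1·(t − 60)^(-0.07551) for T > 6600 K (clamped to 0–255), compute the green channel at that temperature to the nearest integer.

M_in = 10⁶/7603 = 131.53; M_out = 131.53 + (-47) = 84.53.
T_out = 10⁶/84.53 = 11830.5 K → 11830 K; t = 118.3.
G = 288.1·(118.3 − 60)^(-0.07551) = 288.1·58.3^(-0.07551) = 288.1·0.73566 = 211.942.
Rounded: 212.

212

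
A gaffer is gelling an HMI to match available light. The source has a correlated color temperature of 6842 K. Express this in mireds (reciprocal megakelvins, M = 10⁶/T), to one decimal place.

M = 10⁶ / 6842 = 146.156 → 146.2 mireds.

146.2 mireds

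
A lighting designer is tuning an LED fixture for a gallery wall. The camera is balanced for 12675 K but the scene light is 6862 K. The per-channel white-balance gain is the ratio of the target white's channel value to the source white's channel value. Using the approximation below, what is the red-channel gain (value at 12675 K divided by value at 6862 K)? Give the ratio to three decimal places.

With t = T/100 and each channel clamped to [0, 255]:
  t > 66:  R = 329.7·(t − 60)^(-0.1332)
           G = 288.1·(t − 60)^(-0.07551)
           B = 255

0.761

At 6862 K (t = 68.62):
  R = 329.7·(68.62 − 60)^(-0.1332) = 329.7·8.62^(-0.1332) = 329.7·0.75057 = 247.462.
At 12675 K (t = 126.75):
  R = 329.7·(126.75 − 60)^(-0.1332) = 329.7·66.75^(-0.1332) = 329.7·0.57146 = 188.409.
Gain = 188.409 / 247.462 = 0.7614 → 0.761.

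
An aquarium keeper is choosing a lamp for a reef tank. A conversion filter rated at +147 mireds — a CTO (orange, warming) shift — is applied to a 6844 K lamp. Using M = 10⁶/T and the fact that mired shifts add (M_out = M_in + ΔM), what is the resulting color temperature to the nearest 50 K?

3400 K

M_in = 10⁶/6844 = 146.11 mireds.
M_out = 146.11 + (+147) = 293.11 mireds.
T_out = 10⁶/293.11 = 3411.6 K → 3400 K.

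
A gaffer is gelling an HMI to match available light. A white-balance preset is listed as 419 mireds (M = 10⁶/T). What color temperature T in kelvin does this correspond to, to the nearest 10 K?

T = 10⁶ / 419 = 2386.63 K → 2390 K.

2390 K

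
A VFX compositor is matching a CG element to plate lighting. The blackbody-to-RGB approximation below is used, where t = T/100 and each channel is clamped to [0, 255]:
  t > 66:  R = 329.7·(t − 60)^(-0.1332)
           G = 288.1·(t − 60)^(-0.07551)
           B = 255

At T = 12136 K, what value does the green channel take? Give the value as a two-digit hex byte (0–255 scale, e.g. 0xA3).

t = 12136/100 = 121.36; the t > 66 branch applies.
G = 288.1·(121.36 − 60)^(-0.07551) = 288.1·61.36^(-0.07551) = 288.1·0.73282 = 211.125.
Rounded: 211; in hex, 0xD3.

0xD3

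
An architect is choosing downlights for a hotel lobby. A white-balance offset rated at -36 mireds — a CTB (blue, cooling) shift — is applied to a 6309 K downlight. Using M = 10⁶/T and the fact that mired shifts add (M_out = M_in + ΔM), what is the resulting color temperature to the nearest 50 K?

M_in = 10⁶/6309 = 158.50 mireds.
M_out = 158.50 + (-36) = 122.50 mireds.
T_out = 10⁶/122.50 = 8163.0 K → 8150 K.

8150 K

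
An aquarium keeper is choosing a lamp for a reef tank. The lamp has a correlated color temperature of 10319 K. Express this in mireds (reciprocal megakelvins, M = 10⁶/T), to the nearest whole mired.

97 mireds

M = 10⁶ / 10319 = 96.909 → 97 mireds.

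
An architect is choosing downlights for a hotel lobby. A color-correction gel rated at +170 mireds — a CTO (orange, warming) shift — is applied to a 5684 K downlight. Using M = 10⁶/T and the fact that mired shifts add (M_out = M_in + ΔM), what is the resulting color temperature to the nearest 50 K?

2900 K

M_in = 10⁶/5684 = 175.93 mireds.
M_out = 175.93 + (+170) = 345.93 mireds.
T_out = 10⁶/345.93 = 2890.7 K → 2900 K.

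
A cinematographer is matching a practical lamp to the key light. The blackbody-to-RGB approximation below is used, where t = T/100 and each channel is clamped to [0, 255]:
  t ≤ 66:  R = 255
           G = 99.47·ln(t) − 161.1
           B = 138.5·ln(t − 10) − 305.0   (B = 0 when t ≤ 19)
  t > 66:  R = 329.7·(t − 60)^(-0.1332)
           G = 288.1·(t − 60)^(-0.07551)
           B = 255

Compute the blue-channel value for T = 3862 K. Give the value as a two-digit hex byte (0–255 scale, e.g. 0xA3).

0xA0

t = 3862/100 = 38.62; the t ≤ 66 branch applies.
B = 138.5·ln(38.62 − 10) − 305.0 = 138.5·ln 28.62 − 305.0 = 138.5·3.3541 − 305.0 = 159.544.
Rounded: 160; in hex, 0xA0.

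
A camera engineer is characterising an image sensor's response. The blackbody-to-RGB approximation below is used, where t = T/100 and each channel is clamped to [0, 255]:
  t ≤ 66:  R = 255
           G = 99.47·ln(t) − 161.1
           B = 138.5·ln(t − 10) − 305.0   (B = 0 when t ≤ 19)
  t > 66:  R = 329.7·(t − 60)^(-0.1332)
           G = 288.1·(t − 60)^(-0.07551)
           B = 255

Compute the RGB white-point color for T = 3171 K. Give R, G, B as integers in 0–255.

R=255, G=183, B=121

t = 3171/100 = 31.71; the t ≤ 66 branch applies.
R = 255 by definition for t ≤ 66.
G = 99.47·ln 31.71 − 161.1 = 99.47·3.4566 − 161.1 = 182.731.
B = 138.5·ln(31.71 − 10) − 305.0 = 138.5·ln 21.71 − 305.0 = 138.5·3.0778 − 305.0 = 121.272.
Rounded: (255, 183, 121).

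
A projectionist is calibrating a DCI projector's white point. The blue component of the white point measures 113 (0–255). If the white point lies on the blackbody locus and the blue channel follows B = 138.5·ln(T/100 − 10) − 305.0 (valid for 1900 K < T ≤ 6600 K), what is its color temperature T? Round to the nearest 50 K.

ln(t − 10) = (113 + 305.0) / 138.5 = 3.0181.
t − 10 = e^3.0181 = 20.451, so t = 30.451.
T = 100·t = 3045 K → 3050 K to the nearest 50 K.

3050 K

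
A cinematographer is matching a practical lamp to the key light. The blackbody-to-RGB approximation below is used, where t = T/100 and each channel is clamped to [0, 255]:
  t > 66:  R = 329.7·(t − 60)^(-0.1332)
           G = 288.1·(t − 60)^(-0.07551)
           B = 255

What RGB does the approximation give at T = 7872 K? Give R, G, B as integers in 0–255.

t = 7872/100 = 78.72; the t > 66 branch applies.
R = 329.7·(78.72 − 60)^(-0.1332) = 329.7·18.72^(-0.1332) = 329.7·0.67691 = 223.176.
G = 288.1·(78.72 − 60)^(-0.07551) = 288.1·18.72^(-0.07551) = 288.1·0.80155 = 230.925.
B = 255 by definition for t > 66.
Rounded: (223, 231, 255).

R=223, G=231, B=255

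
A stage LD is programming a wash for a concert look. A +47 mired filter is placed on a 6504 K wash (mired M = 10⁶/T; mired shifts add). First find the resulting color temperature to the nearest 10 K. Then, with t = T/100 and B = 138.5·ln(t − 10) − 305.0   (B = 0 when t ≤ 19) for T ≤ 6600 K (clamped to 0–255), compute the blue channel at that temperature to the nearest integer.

205

M_in = 10⁶/6504 = 153.75; M_out = 153.75 + (+47) = 200.75.
T_out = 10⁶/200.75 = 4981.3 K → 4980 K; t = 49.8.
B = 138.5·ln(49.8 − 10) − 305.0 = 138.5·ln 39.8 − 305.0 = 138.5·3.6839 − 305.0 = 205.216.
Rounded: 205.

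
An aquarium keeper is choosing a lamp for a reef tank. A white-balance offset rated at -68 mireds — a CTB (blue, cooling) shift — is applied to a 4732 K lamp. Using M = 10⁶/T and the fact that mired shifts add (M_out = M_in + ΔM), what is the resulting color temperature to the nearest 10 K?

M_in = 10⁶/4732 = 211.33 mireds.
M_out = 211.33 + (-68) = 143.33 mireds.
T_out = 10⁶/143.33 = 6977.0 K → 6980 K.

6980 K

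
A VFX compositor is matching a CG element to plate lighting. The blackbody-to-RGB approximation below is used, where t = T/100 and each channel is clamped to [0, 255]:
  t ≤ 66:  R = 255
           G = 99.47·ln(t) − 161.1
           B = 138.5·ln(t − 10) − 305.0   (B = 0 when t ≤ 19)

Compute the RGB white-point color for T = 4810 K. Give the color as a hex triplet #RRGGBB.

t = 4810/100 = 48.1; the t ≤ 66 branch applies.
R = 255 by definition for t ≤ 66.
G = 99.47·ln 48.1 − 161.1 = 99.47·3.8733 − 161.1 = 224.175.
B = 138.5·ln(48.1 − 10) − 305.0 = 138.5·ln 38.1 − 305.0 = 138.5·3.6402 − 305.0 = 199.170.
Rounded: (255, 224, 199).
In hex: #FFE0C7.

#FFE0C7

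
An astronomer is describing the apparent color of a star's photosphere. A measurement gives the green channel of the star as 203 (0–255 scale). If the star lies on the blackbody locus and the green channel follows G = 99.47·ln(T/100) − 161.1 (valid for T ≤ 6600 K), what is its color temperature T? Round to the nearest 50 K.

ln t = (203 + 161.1) / 99.47 = 3.6604.
t = e^3.6604 = 38.877.
T = 100·t = 3888 K → 3900 K to the nearest 50 K.

3900 K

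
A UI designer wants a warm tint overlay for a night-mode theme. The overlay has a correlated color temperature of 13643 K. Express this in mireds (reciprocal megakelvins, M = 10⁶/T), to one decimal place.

73.3 mireds

M = 10⁶ / 13643 = 73.298 → 73.3 mireds.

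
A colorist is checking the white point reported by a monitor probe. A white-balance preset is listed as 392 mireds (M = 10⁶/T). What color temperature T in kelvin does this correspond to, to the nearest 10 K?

T = 10⁶ / 392 = 2551.02 K → 2550 K.

2550 K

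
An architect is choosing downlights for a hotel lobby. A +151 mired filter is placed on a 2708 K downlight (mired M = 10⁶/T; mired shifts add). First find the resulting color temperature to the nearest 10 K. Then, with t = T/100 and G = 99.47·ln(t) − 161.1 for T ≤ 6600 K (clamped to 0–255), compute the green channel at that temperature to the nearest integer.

133

M_in = 10⁶/2708 = 369.28; M_out = 369.28 + (+151) = 520.28.
T_out = 10⁶/520.28 = 1922.1 K → 1920 K; t = 19.2.
G = 99.47·ln 19.2 − 161.1 = 99.47·2.9549 − 161.1 = 132.825.
Rounded: 133.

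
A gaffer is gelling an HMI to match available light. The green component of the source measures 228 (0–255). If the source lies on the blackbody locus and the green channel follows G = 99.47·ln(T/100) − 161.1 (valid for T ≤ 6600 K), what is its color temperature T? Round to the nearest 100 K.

5000 K

ln t = (228 + 161.1) / 99.47 = 3.9117.
t = e^3.9117 = 49.985.
T = 100·t = 4999 K → 5000 K to the nearest 100 K.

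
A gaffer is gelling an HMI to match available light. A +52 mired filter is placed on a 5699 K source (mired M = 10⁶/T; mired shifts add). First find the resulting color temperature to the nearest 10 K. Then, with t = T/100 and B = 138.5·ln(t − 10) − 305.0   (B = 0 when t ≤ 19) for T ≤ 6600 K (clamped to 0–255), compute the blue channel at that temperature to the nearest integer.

M_in = 10⁶/5699 = 175.47; M_out = 175.47 + (+52) = 227.47.
T_out = 10⁶/227.47 = 4396.2 K → 4400 K; t = 44.
B = 138.5·ln(44 − 10) − 305.0 = 138.5·ln 34 − 305.0 = 138.5·3.5264 − 305.0 = 183.401.
Rounded: 183.

183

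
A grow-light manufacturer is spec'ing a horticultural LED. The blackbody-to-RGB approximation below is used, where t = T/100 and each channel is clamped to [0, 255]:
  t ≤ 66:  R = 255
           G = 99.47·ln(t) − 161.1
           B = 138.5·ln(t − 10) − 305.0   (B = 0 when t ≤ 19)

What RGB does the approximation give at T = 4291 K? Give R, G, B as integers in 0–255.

R=255, G=213, B=179

t = 4291/100 = 42.91; the t ≤ 66 branch applies.
R = 255 by definition for t ≤ 66.
G = 99.47·ln 42.91 − 161.1 = 99.47·3.7591 − 161.1 = 212.818.
B = 138.5·ln(42.91 − 10) − 305.0 = 138.5·ln 32.91 − 305.0 = 138.5·3.4938 − 305.0 = 178.888.
Rounded: (255, 213, 179).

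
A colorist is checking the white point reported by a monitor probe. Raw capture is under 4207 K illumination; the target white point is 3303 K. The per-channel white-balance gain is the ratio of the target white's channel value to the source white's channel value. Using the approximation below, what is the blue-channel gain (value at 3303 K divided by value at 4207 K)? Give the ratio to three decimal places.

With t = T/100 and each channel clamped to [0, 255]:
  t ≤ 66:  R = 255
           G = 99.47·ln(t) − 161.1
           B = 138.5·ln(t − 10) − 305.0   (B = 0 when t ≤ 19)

At 4207 K (t = 42.07):
  B = 138.5·ln(42.07 − 10) − 305.0 = 138.5·ln 32.07 − 305.0 = 138.5·3.4679 − 305.0 = 175.307.
At 3303 K (t = 33.03):
  B = 138.5·ln(33.03 − 10) − 305.0 = 138.5·ln 23.03 − 305.0 = 138.5·3.1368 − 305.0 = 129.446.
Gain = 129.446 / 175.307 = 0.7384 → 0.738.

0.738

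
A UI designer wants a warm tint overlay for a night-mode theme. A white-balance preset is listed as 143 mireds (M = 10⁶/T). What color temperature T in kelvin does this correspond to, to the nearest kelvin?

T = 10⁶ / 143 = 6993.01 K → 6993 K.

6993 K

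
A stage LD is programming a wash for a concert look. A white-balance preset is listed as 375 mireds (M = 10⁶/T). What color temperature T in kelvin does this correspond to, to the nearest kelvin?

T = 10⁶ / 375 = 2666.67 K → 2667 K.

2667 K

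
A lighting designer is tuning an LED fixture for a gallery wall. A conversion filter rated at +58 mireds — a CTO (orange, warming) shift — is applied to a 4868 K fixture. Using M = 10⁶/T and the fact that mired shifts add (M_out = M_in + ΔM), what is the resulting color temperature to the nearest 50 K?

3800 K

M_in = 10⁶/4868 = 205.42 mireds.
M_out = 205.42 + (+58) = 263.42 mireds.
T_out = 10⁶/263.42 = 3796.2 K → 3800 K.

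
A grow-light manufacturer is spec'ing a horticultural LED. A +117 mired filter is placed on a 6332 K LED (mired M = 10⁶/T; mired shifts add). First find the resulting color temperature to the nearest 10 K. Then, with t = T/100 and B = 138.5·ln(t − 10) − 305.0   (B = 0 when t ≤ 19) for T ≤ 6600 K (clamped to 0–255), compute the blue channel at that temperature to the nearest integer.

148

M_in = 10⁶/6332 = 157.93; M_out = 157.93 + (+117) = 274.93.
T_out = 10⁶/274.93 = 3637.3 K → 3640 K; t = 36.4.
B = 138.5·ln(36.4 − 10) − 305.0 = 138.5·ln 26.4 − 305.0 = 138.5·3.2734 − 305.0 = 148.361.
Rounded: 148.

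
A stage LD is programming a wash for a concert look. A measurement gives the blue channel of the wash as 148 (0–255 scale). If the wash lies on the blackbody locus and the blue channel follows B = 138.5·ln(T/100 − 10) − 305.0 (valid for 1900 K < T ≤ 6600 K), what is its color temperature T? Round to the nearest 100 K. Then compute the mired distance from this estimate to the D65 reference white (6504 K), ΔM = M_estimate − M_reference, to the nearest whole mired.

+124 mireds

ln(t − 10) = (148 + 305.0) / 138.5 = 3.2708.
t − 10 = e^3.2708 = 26.331, so t = 36.331.
T = 100·t = 3633 K → 3600 K to the nearest 100 K.
M_estimate = 10⁶/3600 = 277.78; M_reference = 10⁶/6504 = 153.75.
ΔM = 277.78 − 153.75 = 124.03 → +124 mireds.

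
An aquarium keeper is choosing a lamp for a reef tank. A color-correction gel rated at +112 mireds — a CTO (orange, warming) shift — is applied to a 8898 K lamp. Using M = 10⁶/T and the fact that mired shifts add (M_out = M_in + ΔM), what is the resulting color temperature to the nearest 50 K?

M_in = 10⁶/8898 = 112.38 mireds.
M_out = 112.38 + (+112) = 224.38 mireds.
T_out = 10⁶/224.38 = 4456.6 K → 4450 K.

4450 K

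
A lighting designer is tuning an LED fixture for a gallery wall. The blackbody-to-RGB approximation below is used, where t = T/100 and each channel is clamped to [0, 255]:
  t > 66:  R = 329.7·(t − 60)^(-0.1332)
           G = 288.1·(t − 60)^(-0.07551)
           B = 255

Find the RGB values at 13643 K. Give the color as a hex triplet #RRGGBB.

t = 13643/100 = 136.43; the t > 66 branch applies.
R = 329.7·(136.43 − 60)^(-0.1332) = 329.7·76.43^(-0.1332) = 329.7·0.56124 = 185.041.
G = 288.1·(136.43 − 60)^(-0.07551) = 288.1·76.43^(-0.07551) = 288.1·0.72077 = 207.653.
B = 255 by definition for t > 66.
Rounded: (185, 208, 255).
In hex: #B9D0FF.

#B9D0FF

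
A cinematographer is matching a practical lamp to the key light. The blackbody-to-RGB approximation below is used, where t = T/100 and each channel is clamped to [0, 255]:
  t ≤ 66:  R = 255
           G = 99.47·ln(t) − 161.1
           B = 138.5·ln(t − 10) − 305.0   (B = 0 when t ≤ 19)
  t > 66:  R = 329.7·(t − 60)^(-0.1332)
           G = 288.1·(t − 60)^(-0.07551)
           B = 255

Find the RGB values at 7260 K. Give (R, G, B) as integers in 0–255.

(235, 238, 255)

t = 7260/100 = 72.6; the t > 66 branch applies.
R = 329.7·(72.6 − 60)^(-0.1332) = 329.7·12.6^(-0.1332) = 329.7·0.71356 = 235.261.
G = 288.1·(72.6 − 60)^(-0.07551) = 288.1·12.6^(-0.07551) = 288.1·0.82587 = 237.933.
B = 255 by definition for t > 66.
Rounded: (235, 238, 255).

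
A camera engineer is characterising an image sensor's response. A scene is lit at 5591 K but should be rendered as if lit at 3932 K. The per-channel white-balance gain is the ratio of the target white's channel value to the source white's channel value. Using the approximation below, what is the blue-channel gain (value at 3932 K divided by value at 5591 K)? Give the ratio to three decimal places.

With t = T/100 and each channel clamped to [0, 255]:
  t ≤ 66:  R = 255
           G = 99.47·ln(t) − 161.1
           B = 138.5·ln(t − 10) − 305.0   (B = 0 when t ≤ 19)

At 5591 K (t = 55.91):
  B = 138.5·ln(55.91 − 10) − 305.0 = 138.5·ln 45.91 − 305.0 = 138.5·3.8267 − 305.0 = 224.996.
At 3932 K (t = 39.32):
  B = 138.5·ln(39.32 − 10) − 305.0 = 138.5·ln 29.32 − 305.0 = 138.5·3.3783 − 305.0 = 162.890.
Gain = 162.890 / 224.996 = 0.7240 → 0.724.

0.724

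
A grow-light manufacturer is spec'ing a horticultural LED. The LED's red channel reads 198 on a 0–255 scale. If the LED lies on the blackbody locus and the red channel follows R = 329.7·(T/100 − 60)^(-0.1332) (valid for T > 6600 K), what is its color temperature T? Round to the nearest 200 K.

(t − 60)^(-0.1332) = 198/329.7 = 0.60055.
t − 60 = 0.60055^(1/-0.1332) = 0.60055^(-7.508) = 45.980, so t = 105.980.
T = 100·t = 10598 K → 10600 K to the nearest 200 K.

10600 K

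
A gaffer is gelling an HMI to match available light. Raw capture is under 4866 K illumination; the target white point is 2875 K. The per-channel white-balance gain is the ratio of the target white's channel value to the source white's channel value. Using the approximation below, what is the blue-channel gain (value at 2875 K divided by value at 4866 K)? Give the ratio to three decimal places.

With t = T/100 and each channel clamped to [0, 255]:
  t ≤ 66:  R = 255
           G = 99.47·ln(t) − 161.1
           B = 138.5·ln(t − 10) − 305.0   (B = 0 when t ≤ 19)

0.502

At 4866 K (t = 48.66):
  B = 138.5·ln(48.66 − 10) − 305.0 = 138.5·ln 38.66 − 305.0 = 138.5·3.6548 − 305.0 = 201.191.
At 2875 K (t = 28.75):
  B = 138.5·ln(28.75 − 10) − 305.0 = 138.5·ln 18.75 − 305.0 = 138.5·2.9312 − 305.0 = 100.970.
Gain = 100.970 / 201.191 = 0.5019 → 0.502.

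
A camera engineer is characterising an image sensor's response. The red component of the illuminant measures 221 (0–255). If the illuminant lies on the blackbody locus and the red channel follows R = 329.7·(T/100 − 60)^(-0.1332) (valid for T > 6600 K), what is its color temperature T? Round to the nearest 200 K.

8000 K

(t − 60)^(-0.1332) = 221/329.7 = 0.67031.
t − 60 = 0.67031^(1/-0.1332) = 0.67031^(-7.508) = 20.149, so t = 80.149.
T = 100·t = 8015 K → 8000 K to the nearest 200 K.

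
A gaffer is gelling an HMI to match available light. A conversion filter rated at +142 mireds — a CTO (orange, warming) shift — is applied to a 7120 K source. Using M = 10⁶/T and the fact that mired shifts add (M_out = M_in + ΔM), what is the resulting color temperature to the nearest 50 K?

3550 K

M_in = 10⁶/7120 = 140.45 mireds.
M_out = 140.45 + (+142) = 282.45 mireds.
T_out = 10⁶/282.45 = 3540.5 K → 3550 K.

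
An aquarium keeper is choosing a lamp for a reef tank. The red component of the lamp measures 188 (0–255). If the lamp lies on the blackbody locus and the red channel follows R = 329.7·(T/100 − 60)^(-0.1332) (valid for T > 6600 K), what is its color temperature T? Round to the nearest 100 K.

(t − 60)^(-0.1332) = 188/329.7 = 0.57022.
t − 60 = 0.57022^(1/-0.1332) = 0.57022^(-7.508) = 67.848, so t = 127.848.
T = 100·t = 12785 K → 12800 K to the nearest 100 K.

12800 K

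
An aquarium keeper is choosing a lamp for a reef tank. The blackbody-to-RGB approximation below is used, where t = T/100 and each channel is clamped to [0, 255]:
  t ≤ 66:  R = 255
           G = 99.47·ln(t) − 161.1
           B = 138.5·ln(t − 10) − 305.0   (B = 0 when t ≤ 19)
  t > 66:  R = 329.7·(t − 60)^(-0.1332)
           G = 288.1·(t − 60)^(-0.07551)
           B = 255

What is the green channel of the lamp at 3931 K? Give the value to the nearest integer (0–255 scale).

t = 3931/100 = 39.31; the t ≤ 66 branch applies.
G = 99.47·ln 39.31 − 161.1 = 99.47·3.6715 − 161.1 = 204.102.
Rounded: 204.

204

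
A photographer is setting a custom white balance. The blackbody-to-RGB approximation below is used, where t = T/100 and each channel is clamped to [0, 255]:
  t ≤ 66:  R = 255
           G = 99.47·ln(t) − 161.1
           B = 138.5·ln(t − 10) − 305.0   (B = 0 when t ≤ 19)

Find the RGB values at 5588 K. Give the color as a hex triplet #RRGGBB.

#FFEFE1

t = 5588/100 = 55.88; the t ≤ 66 branch applies.
R = 255 by definition for t ≤ 66.
G = 99.47·ln 55.88 − 161.1 = 99.47·4.0232 − 161.1 = 239.088.
B = 138.5·ln(55.88 − 10) − 305.0 = 138.5·ln 45.88 − 305.0 = 138.5·3.8260 − 305.0 = 224.905.
Rounded: (255, 239, 225).
In hex: #FFEFE1.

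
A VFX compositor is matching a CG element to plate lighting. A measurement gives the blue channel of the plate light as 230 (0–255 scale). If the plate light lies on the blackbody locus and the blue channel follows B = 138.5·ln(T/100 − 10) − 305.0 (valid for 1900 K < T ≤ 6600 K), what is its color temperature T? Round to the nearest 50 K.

ln(t − 10) = (230 + 305.0) / 138.5 = 3.8628.
t − 10 = e^3.8628 = 47.599, so t = 57.599.
T = 100·t = 5760 K → 5750 K to the nearest 50 K.

5750 K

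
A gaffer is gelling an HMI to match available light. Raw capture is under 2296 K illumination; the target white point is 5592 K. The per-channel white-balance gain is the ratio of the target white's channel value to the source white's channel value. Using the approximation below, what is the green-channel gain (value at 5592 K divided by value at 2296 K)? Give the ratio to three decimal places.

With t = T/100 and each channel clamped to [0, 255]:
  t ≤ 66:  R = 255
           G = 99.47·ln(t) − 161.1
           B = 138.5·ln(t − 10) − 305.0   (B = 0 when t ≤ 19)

At 2296 K (t = 22.96):
  G = 99.47·ln 22.96 − 161.1 = 99.47·3.1338 − 161.1 = 150.614.
At 5592 K (t = 55.92):
  G = 99.47·ln 55.92 − 161.1 = 99.47·4.0239 − 161.1 = 239.160.
Gain = 239.160 / 150.614 = 1.5879 → 1.588.

1.588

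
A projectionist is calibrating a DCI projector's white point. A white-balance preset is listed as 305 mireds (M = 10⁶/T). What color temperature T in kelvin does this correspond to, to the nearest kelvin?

3279 K

T = 10⁶ / 305 = 3278.69 K → 3279 K.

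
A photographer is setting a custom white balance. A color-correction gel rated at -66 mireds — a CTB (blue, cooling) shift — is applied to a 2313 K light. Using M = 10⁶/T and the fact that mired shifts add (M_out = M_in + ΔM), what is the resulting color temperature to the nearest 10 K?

M_in = 10⁶/2313 = 432.34 mireds.
M_out = 432.34 + (-66) = 366.34 mireds.
T_out = 10⁶/366.34 = 2729.7 K → 2730 K.

2730 K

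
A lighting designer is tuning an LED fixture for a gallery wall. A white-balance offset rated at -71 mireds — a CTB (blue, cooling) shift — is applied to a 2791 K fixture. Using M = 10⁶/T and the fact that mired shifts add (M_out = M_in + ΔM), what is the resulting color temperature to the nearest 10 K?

3480 K

M_in = 10⁶/2791 = 358.29 mireds.
M_out = 358.29 + (-71) = 287.29 mireds.
T_out = 10⁶/287.29 = 3480.7 K → 3480 K.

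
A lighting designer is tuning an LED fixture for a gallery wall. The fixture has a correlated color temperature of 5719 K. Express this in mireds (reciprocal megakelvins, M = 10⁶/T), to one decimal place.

174.9 mireds

M = 10⁶ / 5719 = 174.856 → 174.9 mireds.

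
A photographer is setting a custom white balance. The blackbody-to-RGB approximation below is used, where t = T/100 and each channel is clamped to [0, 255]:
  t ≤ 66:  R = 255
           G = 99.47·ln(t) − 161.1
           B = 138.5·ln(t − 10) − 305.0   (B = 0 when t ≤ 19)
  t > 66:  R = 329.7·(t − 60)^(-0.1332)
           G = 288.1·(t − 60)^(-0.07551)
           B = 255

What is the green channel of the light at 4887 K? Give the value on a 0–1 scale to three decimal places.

t = 4887/100 = 48.87; the t ≤ 66 branch applies.
G = 99.47·ln 48.87 − 161.1 = 99.47·3.8892 − 161.1 = 225.755.
On a 0–1 scale: 225.755/255 = 0.8853 → 0.885.

0.885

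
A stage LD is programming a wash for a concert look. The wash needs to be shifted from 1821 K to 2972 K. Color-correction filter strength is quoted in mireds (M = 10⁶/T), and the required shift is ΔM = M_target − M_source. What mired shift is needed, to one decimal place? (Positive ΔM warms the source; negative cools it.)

-212.7 mireds

M_source = 10⁶/1821 = 549.149; M_target = 10⁶/2972 = 336.474.
ΔM = 336.474 − 549.149 = -212.675 → -212.7 mireds, a cooling shift.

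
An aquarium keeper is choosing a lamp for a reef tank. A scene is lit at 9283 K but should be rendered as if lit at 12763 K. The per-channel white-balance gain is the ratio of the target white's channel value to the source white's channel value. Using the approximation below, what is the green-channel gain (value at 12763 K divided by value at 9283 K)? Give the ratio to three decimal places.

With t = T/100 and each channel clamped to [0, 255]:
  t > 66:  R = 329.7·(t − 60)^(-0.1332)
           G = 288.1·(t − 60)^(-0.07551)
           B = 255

At 9283 K (t = 92.83):
  G = 288.1·(92.83 − 60)^(-0.07551) = 288.1·32.83^(-0.07551) = 288.1·0.76826 = 221.335.
At 12763 K (t = 127.63):
  G = 288.1·(127.63 − 60)^(-0.07551) = 288.1·67.63^(-0.07551) = 288.1·0.72746 = 209.580.
Gain = 209.580 / 221.335 = 0.9469 → 0.947.

0.947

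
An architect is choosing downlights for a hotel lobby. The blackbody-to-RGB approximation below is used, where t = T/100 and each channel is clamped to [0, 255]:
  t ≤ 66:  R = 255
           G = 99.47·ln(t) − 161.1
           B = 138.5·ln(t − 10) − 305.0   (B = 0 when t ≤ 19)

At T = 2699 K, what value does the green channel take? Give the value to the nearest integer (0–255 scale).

167

t = 2699/100 = 26.99; the t ≤ 66 branch applies.
G = 99.47·ln 26.99 − 161.1 = 99.47·3.2955 − 161.1 = 166.700.
Rounded: 167.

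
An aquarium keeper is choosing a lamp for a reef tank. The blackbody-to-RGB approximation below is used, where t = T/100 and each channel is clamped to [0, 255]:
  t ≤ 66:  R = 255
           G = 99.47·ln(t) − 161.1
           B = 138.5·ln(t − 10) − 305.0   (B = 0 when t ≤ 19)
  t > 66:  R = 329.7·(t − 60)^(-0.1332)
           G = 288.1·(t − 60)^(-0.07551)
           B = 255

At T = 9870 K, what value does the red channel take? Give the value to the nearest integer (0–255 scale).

t = 9870/100 = 98.7; the t > 66 branch applies.
R = 329.7·(98.7 − 60)^(-0.1332) = 329.7·38.7^(-0.1332) = 329.7·0.61449 = 202.598.
Rounded: 203.

203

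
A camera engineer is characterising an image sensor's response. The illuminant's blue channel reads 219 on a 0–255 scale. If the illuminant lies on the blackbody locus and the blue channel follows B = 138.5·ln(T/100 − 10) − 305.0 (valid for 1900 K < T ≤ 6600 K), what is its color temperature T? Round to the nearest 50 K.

ln(t − 10) = (219 + 305.0) / 138.5 = 3.7834.
t − 10 = e^3.7834 = 43.965, so t = 53.965.
T = 100·t = 5396 K → 5400 K to the nearest 50 K.

5400 K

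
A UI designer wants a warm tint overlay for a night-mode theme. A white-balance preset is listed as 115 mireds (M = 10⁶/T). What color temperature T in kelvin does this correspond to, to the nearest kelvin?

8696 K

T = 10⁶ / 115 = 8695.65 K → 8696 K.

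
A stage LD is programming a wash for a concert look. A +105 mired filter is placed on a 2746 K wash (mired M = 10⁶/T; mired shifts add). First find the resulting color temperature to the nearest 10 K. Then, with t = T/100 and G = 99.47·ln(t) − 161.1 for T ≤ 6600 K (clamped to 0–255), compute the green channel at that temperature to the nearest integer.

M_in = 10⁶/2746 = 364.17; M_out = 364.17 + (+105) = 469.17.
T_out = 10⁶/469.17 = 2131.4 K → 2130 K; t = 21.3.
G = 99.47·ln 21.3 − 161.1 = 99.47·3.0587 − 161.1 = 143.150.
Rounded: 143.

143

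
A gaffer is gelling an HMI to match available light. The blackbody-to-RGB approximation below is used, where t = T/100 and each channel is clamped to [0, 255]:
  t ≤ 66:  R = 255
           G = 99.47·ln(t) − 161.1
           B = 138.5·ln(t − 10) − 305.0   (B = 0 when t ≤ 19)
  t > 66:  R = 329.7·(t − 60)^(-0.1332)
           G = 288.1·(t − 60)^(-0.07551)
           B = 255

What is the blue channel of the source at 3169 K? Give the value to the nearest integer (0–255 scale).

t = 3169/100 = 31.69; the t ≤ 66 branch applies.
B = 138.5·ln(31.69 − 10) − 305.0 = 138.5·ln 21.69 − 305.0 = 138.5·3.0769 − 305.0 = 121.144.
Rounded: 121.

121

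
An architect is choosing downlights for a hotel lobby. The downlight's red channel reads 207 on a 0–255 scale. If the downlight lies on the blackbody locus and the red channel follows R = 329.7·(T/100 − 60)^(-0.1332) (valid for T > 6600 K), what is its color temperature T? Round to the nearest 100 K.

9300 K

(t − 60)^(-0.1332) = 207/329.7 = 0.62784.
t − 60 = 0.62784^(1/-0.1332) = 0.62784^(-7.508) = 32.933, so t = 92.933.
T = 100·t = 9293 K → 9300 K to the nearest 100 K.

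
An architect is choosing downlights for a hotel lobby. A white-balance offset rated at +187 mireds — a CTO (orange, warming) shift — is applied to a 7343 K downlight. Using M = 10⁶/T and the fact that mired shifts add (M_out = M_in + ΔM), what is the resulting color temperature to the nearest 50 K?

3100 K

M_in = 10⁶/7343 = 136.18 mireds.
M_out = 136.18 + (+187) = 323.18 mireds.
T_out = 10⁶/323.18 = 3094.2 K → 3100 K.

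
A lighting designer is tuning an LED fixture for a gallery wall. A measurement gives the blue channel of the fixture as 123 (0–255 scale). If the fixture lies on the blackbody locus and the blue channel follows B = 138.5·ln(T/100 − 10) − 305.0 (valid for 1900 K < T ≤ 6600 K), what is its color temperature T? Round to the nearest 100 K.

ln(t − 10) = (123 + 305.0) / 138.5 = 3.0903.
t − 10 = e^3.0903 = 21.983, so t = 31.983.
T = 100·t = 3198 K → 3200 K to the nearest 100 K.

3200 K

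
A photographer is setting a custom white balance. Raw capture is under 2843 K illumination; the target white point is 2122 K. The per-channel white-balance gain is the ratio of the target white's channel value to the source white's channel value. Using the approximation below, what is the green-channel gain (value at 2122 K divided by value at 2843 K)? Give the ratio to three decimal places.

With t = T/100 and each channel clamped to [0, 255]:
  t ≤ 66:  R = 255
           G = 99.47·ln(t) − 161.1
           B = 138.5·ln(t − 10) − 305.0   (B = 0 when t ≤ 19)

0.831

At 2843 K (t = 28.43):
  G = 99.47·ln 28.43 − 161.1 = 99.47·3.3474 − 161.1 = 171.870.
At 2122 K (t = 21.22):
  G = 99.47·ln 21.22 − 161.1 = 99.47·3.0549 − 161.1 = 142.775.
Gain = 142.775 / 171.870 = 0.8307 → 0.831.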